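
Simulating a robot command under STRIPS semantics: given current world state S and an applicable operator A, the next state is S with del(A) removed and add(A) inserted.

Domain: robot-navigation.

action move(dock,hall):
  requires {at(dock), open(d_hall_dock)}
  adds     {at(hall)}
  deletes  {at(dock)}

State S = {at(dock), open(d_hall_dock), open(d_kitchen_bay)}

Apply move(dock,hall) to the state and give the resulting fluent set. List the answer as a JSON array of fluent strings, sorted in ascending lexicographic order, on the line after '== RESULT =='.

Compute (S \ del) ∪ add:
  pre ⊆ S: {at(dock), open(d_hall_dock)} ⊆ S  — applicable
  S \ del = {open(d_hall_dock), open(d_kitchen_bay)}
  ∪ add   = {at(hall), open(d_hall_dock), open(d_kitchen_bay)}

== RESULT ==
["at(hall)", "open(d_hall_dock)", "open(d_kitchen_bay)"]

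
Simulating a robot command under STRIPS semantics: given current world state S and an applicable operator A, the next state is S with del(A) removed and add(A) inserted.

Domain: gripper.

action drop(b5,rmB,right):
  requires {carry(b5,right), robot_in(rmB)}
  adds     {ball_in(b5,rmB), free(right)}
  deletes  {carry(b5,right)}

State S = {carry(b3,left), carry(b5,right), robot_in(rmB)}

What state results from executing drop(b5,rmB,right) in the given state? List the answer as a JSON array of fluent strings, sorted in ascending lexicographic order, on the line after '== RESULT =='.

Compute (S \ del) ∪ add:
  pre ⊆ S: {carry(b5,right), robot_in(rmB)} ⊆ S  — applicable
  S \ del = {carry(b3,left), robot_in(rmB)}
  ∪ add   = {ball_in(b5,rmB), carry(b3,left), free(right), robot_in(rmB)}

== RESULT ==
["ball_in(b5,rmB)", "carry(b3,left)", "free(right)", "robot_in(rmB)"]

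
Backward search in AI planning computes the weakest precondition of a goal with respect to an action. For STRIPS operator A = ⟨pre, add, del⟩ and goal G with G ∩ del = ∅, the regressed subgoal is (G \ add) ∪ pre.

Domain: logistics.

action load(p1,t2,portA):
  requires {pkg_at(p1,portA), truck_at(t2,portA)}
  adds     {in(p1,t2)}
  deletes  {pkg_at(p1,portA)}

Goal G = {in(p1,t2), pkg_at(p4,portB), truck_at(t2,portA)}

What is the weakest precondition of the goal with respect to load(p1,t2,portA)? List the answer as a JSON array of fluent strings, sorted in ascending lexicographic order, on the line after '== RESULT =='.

Regress:
  G ∩ del = {}  (empty — regression defined)
  G \ add = {in(p1,t2), pkg_at(p4,portB), truck_at(t2,portA)} \ {in(p1,t2)} = {pkg_at(p4,portB), truck_at(t2,portA)}
  ∪ pre   = {pkg_at(p4,portB), truck_at(t2,portA)} ∪ {pkg_at(p1,portA), truck_at(t2,portA)}
          = {pkg_at(p1,portA), pkg_at(p4,portB), truck_at(t2,portA)}

== RESULT ==
["pkg_at(p1,portA)", "pkg_at(p4,portB)", "truck_at(t2,portA)"]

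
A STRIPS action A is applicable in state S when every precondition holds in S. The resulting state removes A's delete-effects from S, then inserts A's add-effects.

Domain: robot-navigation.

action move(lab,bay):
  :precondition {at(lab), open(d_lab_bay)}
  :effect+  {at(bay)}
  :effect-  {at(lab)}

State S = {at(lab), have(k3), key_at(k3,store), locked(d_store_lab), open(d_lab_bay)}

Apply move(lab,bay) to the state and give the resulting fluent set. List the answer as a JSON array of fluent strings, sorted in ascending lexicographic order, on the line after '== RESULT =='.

Compute (S \ del) ∪ add:
  pre ⊆ S: {at(lab), open(d_lab_bay)} ⊆ S  — applicable
  S \ del = {have(k3), key_at(k3,store), locked(d_store_lab), open(d_lab_bay)}
  ∪ add   = {at(bay), have(k3), key_at(k3,store), locked(d_store_lab), open(d_lab_bay)}

== RESULT ==
["at(bay)", "have(k3)", "key_at(k3,store)", "locked(d_store_lab)", "open(d_lab_bay)"]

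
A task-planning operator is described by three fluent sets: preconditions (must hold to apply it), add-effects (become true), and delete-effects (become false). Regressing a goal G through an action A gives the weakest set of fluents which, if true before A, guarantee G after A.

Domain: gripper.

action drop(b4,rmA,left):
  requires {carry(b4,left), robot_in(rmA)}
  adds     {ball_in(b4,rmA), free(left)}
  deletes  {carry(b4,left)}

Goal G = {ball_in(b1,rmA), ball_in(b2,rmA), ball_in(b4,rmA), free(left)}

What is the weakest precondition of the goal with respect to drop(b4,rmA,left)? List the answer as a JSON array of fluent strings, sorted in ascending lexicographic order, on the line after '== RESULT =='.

Compute (G \ add) ∪ pre:
  G ∩ del = {}  (empty — regression defined)
  G \ add = {ball_in(b1,rmA), ball_in(b2,rmA), ball_in(b4,rmA), free(left)} \ {ball_in(b4,rmA), free(left)} = {ball_in(b1,rmA), ball_in(b2,rmA)}
  ∪ pre   = {ball_in(b1,rmA), ball_in(b2,rmA)} ∪ {carry(b4,left), robot_in(rmA)}
          = {ball_in(b1,rmA), ball_in(b2,rmA), carry(b4,left), robot_in(rmA)}

== RESULT ==
["ball_in(b1,rmA)", "ball_in(b2,rmA)", "carry(b4,left)", "robot_in(rmA)"]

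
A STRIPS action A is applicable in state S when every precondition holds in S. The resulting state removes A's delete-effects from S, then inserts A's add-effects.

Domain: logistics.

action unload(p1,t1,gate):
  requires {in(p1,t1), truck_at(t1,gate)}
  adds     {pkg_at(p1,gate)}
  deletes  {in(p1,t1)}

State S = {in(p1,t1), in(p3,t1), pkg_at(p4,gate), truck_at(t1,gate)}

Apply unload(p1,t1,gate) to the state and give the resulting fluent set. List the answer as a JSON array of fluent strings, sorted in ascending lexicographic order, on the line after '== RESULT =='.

Progress:
  pre ⊆ S: {in(p1,t1), truck_at(t1,gate)} ⊆ S  — applicable
  S \ del = {in(p3,t1), pkg_at(p4,gate), truck_at(t1,gate)}
  ∪ add   = {in(p3,t1), pkg_at(p1,gate), pkg_at(p4,gate), truck_at(t1,gate)}

== RESULT ==
["in(p3,t1)", "pkg_at(p1,gate)", "pkg_at(p4,gate)", "truck_at(t1,gate)"]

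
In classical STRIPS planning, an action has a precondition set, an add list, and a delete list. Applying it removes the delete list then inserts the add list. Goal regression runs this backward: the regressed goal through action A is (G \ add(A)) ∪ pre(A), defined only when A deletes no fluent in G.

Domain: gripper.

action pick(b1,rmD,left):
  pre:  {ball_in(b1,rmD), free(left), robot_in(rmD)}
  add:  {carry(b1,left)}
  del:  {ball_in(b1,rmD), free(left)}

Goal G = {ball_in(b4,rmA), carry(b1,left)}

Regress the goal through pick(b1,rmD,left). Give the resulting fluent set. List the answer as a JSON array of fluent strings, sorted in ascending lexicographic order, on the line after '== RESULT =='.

Compute (G \ add) ∪ pre:
  G ∩ del = {}  (empty — regression defined)
  G \ add = {ball_in(b4,rmA), carry(b1,left)} \ {carry(b1,left)} = {ball_in(b4,rmA)}
  ∪ pre   = {ball_in(b4,rmA)} ∪ {ball_in(b1,rmD), free(left), robot_in(rmD)}
          = {ball_in(b1,rmD), ball_in(b4,rmA), free(left), robot_in(rmD)}

== RESULT ==
["ball_in(b1,rmD)", "ball_in(b4,rmA)", "free(left)", "robot_in(rmD)"]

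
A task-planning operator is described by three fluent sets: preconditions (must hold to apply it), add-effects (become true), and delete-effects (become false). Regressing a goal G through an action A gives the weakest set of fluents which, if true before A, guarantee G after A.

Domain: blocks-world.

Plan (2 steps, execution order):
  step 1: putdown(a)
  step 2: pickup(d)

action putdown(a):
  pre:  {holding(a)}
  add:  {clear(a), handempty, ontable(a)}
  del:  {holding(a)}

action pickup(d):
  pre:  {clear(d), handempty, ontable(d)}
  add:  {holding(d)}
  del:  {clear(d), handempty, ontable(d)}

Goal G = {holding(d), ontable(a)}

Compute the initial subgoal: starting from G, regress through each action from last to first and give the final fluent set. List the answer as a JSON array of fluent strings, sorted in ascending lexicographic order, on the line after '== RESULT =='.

Regress step by step:
  through step 2 (pickup(d)): drop {holding(d)}, keep {ontable(a)}, require {clear(d), handempty, ontable(d)}
    → {clear(d), handempty, ontable(a), ontable(d)}
  through step 1 (putdown(a)): drop {handempty, ontable(a)}, keep {clear(d), ontable(d)}, require {holding(a)}
    → {clear(d), holding(a), ontable(d)}

== RESULT ==
["clear(d)", "holding(a)", "ontable(d)"]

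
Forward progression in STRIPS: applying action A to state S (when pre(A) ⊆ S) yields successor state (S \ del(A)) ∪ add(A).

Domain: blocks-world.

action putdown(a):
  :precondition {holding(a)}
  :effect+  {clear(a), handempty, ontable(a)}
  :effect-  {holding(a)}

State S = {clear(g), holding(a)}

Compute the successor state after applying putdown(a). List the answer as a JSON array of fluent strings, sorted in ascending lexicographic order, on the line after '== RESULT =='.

Progress:
  pre ⊆ S: {holding(a)} ⊆ S  — applicable
  S \ del = {clear(g)}
  ∪ add   = {clear(a), clear(g), handempty, ontable(a)}

== RESULT ==
["clear(a)", "clear(g)", "handempty", "ontable(a)"]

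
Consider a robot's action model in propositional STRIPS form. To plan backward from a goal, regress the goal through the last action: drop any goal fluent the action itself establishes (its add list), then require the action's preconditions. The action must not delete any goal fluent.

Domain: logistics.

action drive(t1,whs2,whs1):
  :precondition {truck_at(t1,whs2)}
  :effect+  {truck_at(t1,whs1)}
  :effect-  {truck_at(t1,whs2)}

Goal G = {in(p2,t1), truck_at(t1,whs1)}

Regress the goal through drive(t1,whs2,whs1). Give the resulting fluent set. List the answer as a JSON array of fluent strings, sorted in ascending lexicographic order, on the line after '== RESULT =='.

Regress:
  G ∩ del = {}  (empty — regression defined)
  G \ add = {in(p2,t1), truck_at(t1,whs1)} \ {truck_at(t1,whs1)} = {in(p2,t1)}
  ∪ pre   = {in(p2,t1)} ∪ {truck_at(t1,whs2)}
          = {in(p2,t1), truck_at(t1,whs2)}

== RESULT ==
["in(p2,t1)", "truck_at(t1,whs2)"]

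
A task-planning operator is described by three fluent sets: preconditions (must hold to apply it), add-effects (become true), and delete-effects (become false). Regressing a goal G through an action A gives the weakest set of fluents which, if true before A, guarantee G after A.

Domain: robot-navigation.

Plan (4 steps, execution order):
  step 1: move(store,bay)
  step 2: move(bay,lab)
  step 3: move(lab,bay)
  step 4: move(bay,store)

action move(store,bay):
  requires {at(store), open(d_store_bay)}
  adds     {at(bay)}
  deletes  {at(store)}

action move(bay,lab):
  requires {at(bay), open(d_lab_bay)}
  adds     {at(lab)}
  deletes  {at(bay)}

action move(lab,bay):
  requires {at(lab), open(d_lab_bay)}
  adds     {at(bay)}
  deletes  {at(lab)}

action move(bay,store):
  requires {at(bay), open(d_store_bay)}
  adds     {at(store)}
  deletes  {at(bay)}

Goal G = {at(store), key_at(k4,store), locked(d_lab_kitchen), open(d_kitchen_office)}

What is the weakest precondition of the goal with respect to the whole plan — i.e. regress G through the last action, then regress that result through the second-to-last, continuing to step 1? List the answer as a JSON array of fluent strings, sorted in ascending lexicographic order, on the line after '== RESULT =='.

Work backward from the goal:
  through step 4 (move(bay,store)): drop {at(store)}, keep {key_at(k4,store), locked(d_lab_kitchen), open(d_kitchen_office)}, require {at(bay), open(d_store_bay)}
    → {at(bay), key_at(k4,store), locked(d_lab_kitchen), open(d_kitchen_office), open(d_store_bay)}
  through step 3 (move(lab,bay)): drop {at(bay)}, keep {key_at(k4,store), locked(d_lab_kitchen), open(d_kitchen_office), open(d_store_bay)}, require {at(lab), open(d_lab_bay)}
    → {at(lab), key_at(k4,store), locked(d_lab_kitchen), open(d_kitchen_office), open(d_lab_bay), open(d_store_bay)}
  through step 2 (move(bay,lab)): drop {at(lab)}, keep {key_at(k4,store), locked(d_lab_kitchen), open(d_kitchen_office), open(d_lab_bay), open(d_store_bay)}, require {at(bay), open(d_lab_bay)}
    → {at(bay), key_at(k4,store), locked(d_lab_kitchen), open(d_kitchen_office), open(d_lab_bay), open(d_store_bay)}
  through step 1 (move(store,bay)): drop {at(bay)}, keep {key_at(k4,store), locked(d_lab_kitchen), open(d_kitchen_office), open(d_lab_bay), open(d_store_bay)}, require {at(store), open(d_store_bay)}
    → {at(store), key_at(k4,store), locked(d_lab_kitchen), open(d_kitchen_office), open(d_lab_bay), open(d_store_bay)}

== RESULT ==
["at(store)", "key_at(k4,store)", "locked(d_lab_kitchen)", "open(d_kitchen_office)", "open(d_lab_bay)", "open(d_store_bay)"]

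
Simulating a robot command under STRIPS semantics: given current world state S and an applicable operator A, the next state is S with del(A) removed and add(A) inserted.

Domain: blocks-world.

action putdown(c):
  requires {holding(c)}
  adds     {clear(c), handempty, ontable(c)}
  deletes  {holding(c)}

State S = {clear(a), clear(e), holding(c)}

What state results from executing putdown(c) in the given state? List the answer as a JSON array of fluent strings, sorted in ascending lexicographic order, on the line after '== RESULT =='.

Progress:
  pre ⊆ S: {holding(c)} ⊆ S  — applicable
  S \ del = {clear(a), clear(e)}
  ∪ add   = {clear(a), clear(c), clear(e), handempty, ontable(c)}

== RESULT ==
["clear(a)", "clear(c)", "clear(e)", "handempty", "ontable(c)"]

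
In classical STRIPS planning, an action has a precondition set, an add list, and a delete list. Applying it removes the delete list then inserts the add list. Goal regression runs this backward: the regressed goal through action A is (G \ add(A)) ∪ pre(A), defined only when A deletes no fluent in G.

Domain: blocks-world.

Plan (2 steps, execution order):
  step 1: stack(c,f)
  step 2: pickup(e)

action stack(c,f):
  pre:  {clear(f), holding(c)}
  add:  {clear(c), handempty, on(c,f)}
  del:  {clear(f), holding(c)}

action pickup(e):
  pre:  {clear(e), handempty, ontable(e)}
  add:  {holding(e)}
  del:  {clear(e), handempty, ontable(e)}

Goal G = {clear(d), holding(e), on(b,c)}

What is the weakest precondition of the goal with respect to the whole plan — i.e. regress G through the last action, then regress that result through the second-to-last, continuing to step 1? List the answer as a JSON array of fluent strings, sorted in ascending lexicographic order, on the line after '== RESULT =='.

Work backward from the goal:
  through step 2 (pickup(e)): drop {holding(e)}, keep {clear(d), on(b,c)}, require {clear(e), handempty, ontable(e)}
    → {clear(d), clear(e), handempty, on(b,c), ontable(e)}
  through step 1 (stack(c,f)): drop {handempty}, keep {clear(d), clear(e), on(b,c), ontable(e)}, require {clear(f), holding(c)}
    → {clear(d), clear(e), clear(f), holding(c), on(b,c), ontable(e)}

== RESULT ==
["clear(d)", "clear(e)", "clear(f)", "holding(c)", "on(b,c)", "ontable(e)"]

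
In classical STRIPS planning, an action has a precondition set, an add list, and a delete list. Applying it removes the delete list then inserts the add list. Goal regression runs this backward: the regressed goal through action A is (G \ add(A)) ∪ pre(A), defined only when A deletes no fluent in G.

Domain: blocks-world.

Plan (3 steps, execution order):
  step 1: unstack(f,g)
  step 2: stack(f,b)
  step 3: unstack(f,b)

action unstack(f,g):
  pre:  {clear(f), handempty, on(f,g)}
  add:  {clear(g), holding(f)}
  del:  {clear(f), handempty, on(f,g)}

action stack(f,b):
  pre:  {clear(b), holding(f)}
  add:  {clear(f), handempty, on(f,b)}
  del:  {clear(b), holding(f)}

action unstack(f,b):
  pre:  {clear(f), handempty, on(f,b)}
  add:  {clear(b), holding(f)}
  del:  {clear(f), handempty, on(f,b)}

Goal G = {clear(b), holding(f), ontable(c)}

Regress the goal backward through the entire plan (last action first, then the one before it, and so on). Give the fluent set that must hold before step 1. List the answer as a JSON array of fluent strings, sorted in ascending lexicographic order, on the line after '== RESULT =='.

Regress step by step:
  through step 3 (unstack(f,b)): drop {clear(b), holding(f)}, keep {ontable(c)}, require {clear(f), handempty, on(f,b)}
    → {clear(f), handempty, on(f,b), ontable(c)}
  through step 2 (stack(f,b)): drop {clear(f), handempty, on(f,b)}, keep {ontable(c)}, require {clear(b), holding(f)}
    → {clear(b), holding(f), ontable(c)}
  through step 1 (unstack(f,g)): drop {holding(f)}, keep {clear(b), ontable(c)}, require {clear(f), handempty, on(f,g)}
    → {clear(b), clear(f), handempty, on(f,g), ontable(c)}

== RESULT ==
["clear(b)", "clear(f)", "handempty", "on(f,g)", "ontable(c)"]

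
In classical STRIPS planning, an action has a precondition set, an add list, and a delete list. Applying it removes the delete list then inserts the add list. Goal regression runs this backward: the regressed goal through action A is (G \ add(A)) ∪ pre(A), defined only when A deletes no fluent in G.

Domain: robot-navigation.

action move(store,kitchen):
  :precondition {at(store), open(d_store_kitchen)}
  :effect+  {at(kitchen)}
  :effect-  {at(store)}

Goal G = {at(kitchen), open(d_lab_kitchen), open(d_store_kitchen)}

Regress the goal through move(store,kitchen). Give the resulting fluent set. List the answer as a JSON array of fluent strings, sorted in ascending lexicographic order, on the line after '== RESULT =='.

Regress:
  G ∩ del = {}  (empty — regression defined)
  G \ add = {at(kitchen), open(d_lab_kitchen), open(d_store_kitchen)} \ {at(kitchen)} = {open(d_lab_kitchen), open(d_store_kitchen)}
  ∪ pre   = {open(d_lab_kitchen), open(d_store_kitchen)} ∪ {at(store), open(d_store_kitchen)}
          = {at(store), open(d_lab_kitchen), open(d_store_kitchen)}

== RESULT ==
["at(store)", "open(d_lab_kitchen)", "open(d_store_kitchen)"]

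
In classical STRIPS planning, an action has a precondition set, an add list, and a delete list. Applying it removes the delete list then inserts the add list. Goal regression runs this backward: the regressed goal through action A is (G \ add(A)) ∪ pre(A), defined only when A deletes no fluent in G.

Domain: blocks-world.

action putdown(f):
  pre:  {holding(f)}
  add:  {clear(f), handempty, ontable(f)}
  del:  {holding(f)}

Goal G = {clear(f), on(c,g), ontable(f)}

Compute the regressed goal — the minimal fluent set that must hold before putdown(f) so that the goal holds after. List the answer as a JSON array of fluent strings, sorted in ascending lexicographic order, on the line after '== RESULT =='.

Compute (G \ add) ∪ pre:
  G ∩ del = {}  (empty — regression defined)
  G \ add = {clear(f), on(c,g), ontable(f)} \ {clear(f), handempty, ontable(f)} = {on(c,g)}
  ∪ pre   = {on(c,g)} ∪ {holding(f)}
          = {holding(f), on(c,g)}

== RESULT ==
["holding(f)", "on(c,g)"]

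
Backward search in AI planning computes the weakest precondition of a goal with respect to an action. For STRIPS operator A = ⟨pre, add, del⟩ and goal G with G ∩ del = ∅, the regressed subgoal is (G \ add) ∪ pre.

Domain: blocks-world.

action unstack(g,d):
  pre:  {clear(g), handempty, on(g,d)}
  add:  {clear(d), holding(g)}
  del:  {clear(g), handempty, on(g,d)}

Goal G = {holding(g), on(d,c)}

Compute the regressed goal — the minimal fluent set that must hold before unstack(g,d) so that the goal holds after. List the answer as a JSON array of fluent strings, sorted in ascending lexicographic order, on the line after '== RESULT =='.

Compute (G \ add) ∪ pre:
  G ∩ del = {}  (empty — regression defined)
  G \ add = {holding(g), on(d,c)} \ {clear(d), holding(g)} = {on(d,c)}
  ∪ pre   = {on(d,c)} ∪ {clear(g), handempty, on(g,d)}
          = {clear(g), handempty, on(d,c), on(g,d)}

== RESULT ==
["clear(g)", "handempty", "on(d,c)", "on(g,d)"]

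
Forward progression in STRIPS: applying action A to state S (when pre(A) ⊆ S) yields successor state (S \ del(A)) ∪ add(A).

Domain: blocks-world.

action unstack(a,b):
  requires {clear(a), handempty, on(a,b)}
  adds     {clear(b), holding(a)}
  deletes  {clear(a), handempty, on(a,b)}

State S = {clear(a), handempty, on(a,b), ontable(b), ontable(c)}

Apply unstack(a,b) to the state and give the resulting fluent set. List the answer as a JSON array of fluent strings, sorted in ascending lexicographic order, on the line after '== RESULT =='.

Compute (S \ del) ∪ add:
  pre ⊆ S: {clear(a), handempty, on(a,b)} ⊆ S  — applicable
  S \ del = {ontable(b), ontable(c)}
  ∪ add   = {clear(b), holding(a), ontable(b), ontable(c)}

== RESULT ==
["clear(b)", "holding(a)", "ontable(b)", "ontable(c)"]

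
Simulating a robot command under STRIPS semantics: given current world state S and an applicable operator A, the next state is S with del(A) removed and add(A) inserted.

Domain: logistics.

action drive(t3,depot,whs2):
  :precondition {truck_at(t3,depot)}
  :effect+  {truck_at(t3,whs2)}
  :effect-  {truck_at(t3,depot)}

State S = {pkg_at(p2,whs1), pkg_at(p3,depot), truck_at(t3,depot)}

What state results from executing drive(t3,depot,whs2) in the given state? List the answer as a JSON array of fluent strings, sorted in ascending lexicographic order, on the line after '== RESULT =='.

Progress:
  pre ⊆ S: {truck_at(t3,depot)} ⊆ S  — applicable
  S \ del = {pkg_at(p2,whs1), pkg_at(p3,depot)}
  ∪ add   = {pkg_at(p2,whs1), pkg_at(p3,depot), truck_at(t3,whs2)}

== RESULT ==
["pkg_at(p2,whs1)", "pkg_at(p3,depot)", "truck_at(t3,whs2)"]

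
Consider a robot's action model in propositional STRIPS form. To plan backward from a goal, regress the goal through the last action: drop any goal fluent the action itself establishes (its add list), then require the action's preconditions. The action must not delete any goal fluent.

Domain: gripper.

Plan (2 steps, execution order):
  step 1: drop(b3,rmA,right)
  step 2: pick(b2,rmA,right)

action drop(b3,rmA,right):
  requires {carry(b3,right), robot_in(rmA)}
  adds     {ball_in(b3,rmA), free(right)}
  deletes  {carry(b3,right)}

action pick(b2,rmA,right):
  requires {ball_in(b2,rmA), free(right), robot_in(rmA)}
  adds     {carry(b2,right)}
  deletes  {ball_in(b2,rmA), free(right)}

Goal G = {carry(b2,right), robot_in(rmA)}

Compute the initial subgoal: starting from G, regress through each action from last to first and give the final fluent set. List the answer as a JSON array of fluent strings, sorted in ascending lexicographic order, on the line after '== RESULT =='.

Work backward from the goal:
  through step 2 (pick(b2,rmA,right)): drop {carry(b2,right)}, keep {robot_in(rmA)}, require {ball_in(b2,rmA), free(right), robot_in(rmA)}
    → {ball_in(b2,rmA), free(right), robot_in(rmA)}
  through step 1 (drop(b3,rmA,right)): drop {free(right)}, keep {ball_in(b2,rmA), robot_in(rmA)}, require {carry(b3,right), robot_in(rmA)}
    → {ball_in(b2,rmA), carry(b3,right), robot_in(rmA)}

== RESULT ==
["ball_in(b2,rmA)", "carry(b3,right)", "robot_in(rmA)"]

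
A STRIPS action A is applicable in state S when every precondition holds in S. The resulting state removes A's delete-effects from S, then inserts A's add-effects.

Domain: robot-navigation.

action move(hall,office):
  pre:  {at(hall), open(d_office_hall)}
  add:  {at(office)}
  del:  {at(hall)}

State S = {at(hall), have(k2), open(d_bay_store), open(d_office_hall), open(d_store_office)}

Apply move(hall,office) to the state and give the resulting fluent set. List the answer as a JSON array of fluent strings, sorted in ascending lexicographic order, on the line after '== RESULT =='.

Compute (S \ del) ∪ add:
  pre ⊆ S: {at(hall), open(d_office_hall)} ⊆ S  — applicable
  S \ del = {have(k2), open(d_bay_store), open(d_office_hall), open(d_store_office)}
  ∪ add   = {at(office), have(k2), open(d_bay_store), open(d_office_hall), open(d_store_office)}

== RESULT ==
["at(office)", "have(k2)", "open(d_bay_store)", "open(d_office_hall)", "open(d_store_office)"]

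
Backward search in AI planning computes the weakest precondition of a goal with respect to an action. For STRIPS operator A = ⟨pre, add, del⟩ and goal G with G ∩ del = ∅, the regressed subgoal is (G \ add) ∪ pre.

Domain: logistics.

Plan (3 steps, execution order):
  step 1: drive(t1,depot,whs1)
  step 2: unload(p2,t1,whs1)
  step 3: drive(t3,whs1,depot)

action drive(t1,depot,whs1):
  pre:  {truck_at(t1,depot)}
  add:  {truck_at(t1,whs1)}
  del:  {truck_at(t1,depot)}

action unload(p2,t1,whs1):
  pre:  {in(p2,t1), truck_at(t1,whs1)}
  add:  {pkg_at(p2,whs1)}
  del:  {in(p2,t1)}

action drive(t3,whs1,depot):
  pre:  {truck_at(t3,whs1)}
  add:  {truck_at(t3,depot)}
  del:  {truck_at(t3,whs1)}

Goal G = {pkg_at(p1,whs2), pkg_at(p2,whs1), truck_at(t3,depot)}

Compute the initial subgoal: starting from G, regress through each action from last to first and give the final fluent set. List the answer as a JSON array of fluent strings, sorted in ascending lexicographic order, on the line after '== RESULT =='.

Regress step by step:
  through step 3 (drive(t3,whs1,depot)): drop {truck_at(t3,depot)}, keep {pkg_at(p1,whs2), pkg_at(p2,whs1)}, require {truck_at(t3,whs1)}
    → {pkg_at(p1,whs2), pkg_at(p2,whs1), truck_at(t3,whs1)}
  through step 2 (unload(p2,t1,whs1)): drop {pkg_at(p2,whs1)}, keep {pkg_at(p1,whs2), truck_at(t3,whs1)}, require {in(p2,t1), truck_at(t1,whs1)}
    → {in(p2,t1), pkg_at(p1,whs2), truck_at(t1,whs1), truck_at(t3,whs1)}
  through step 1 (drive(t1,depot,whs1)): drop {truck_at(t1,whs1)}, keep {in(p2,t1), pkg_at(p1,whs2), truck_at(t3,whs1)}, require {truck_at(t1,depot)}
    → {in(p2,t1), pkg_at(p1,whs2), truck_at(t1,depot), truck_at(t3,whs1)}

== RESULT ==
["in(p2,t1)", "pkg_at(p1,whs2)", "truck_at(t1,depot)", "truck_at(t3,whs1)"]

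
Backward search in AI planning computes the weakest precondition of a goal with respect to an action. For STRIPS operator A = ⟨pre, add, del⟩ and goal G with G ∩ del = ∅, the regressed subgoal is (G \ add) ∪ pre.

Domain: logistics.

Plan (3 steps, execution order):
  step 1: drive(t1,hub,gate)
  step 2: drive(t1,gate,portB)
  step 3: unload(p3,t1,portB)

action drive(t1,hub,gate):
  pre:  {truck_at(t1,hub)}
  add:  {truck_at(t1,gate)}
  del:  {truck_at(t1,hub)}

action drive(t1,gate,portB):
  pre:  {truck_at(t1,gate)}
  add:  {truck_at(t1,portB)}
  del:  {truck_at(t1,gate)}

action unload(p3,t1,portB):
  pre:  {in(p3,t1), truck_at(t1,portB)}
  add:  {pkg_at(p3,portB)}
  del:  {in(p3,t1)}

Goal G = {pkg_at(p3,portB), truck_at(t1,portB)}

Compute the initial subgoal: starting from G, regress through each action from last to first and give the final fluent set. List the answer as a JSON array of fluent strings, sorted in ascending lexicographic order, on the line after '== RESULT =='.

Regress step by step:
  through step 3 (unload(p3,t1,portB)): drop {pkg_at(p3,portB)}, keep {truck_at(t1,portB)}, require {in(p3,t1), truck_at(t1,portB)}
    → {in(p3,t1), truck_at(t1,portB)}
  through step 2 (drive(t1,gate,portB)): drop {truck_at(t1,portB)}, keep {in(p3,t1)}, require {truck_at(t1,gate)}
    → {in(p3,t1), truck_at(t1,gate)}
  through step 1 (drive(t1,hub,gate)): drop {truck_at(t1,gate)}, keep {in(p3,t1)}, require {truck_at(t1,hub)}
    → {in(p3,t1), truck_at(t1,hub)}

== RESULT ==
["in(p3,t1)", "truck_at(t1,hub)"]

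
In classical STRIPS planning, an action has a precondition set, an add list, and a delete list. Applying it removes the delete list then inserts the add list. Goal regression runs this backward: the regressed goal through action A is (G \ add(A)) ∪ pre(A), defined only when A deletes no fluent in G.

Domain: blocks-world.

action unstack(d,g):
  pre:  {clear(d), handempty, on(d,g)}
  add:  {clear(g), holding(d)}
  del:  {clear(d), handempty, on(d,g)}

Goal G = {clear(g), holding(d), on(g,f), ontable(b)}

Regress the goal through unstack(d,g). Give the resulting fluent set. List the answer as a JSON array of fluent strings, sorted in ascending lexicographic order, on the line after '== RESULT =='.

Compute (G \ add) ∪ pre:
  G ∩ del = {}  (empty — regression defined)
  G \ add = {clear(g), holding(d), on(g,f), ontable(b)} \ {clear(g), holding(d)} = {on(g,f), ontable(b)}
  ∪ pre   = {on(g,f), ontable(b)} ∪ {clear(d), handempty, on(d,g)}
          = {clear(d), handempty, on(d,g), on(g,f), ontable(b)}

== RESULT ==
["clear(d)", "handempty", "on(d,g)", "on(g,f)", "ontable(b)"]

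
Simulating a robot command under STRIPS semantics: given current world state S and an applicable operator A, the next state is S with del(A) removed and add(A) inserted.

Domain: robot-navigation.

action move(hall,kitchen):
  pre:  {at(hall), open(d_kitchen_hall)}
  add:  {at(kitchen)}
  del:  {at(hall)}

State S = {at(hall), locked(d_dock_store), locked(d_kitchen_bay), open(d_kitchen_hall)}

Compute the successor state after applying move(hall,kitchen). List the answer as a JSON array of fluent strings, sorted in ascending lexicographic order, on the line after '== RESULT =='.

Progress:
  pre ⊆ S: {at(hall), open(d_kitchen_hall)} ⊆ S  — applicable
  S \ del = {locked(d_dock_store), locked(d_kitchen_bay), open(d_kitchen_hall)}
  ∪ add   = {at(kitchen), locked(d_dock_store), locked(d_kitchen_bay), open(d_kitchen_hall)}

== RESULT ==
["at(kitchen)", "locked(d_dock_store)", "locked(d_kitchen_bay)", "open(d_kitchen_hall)"]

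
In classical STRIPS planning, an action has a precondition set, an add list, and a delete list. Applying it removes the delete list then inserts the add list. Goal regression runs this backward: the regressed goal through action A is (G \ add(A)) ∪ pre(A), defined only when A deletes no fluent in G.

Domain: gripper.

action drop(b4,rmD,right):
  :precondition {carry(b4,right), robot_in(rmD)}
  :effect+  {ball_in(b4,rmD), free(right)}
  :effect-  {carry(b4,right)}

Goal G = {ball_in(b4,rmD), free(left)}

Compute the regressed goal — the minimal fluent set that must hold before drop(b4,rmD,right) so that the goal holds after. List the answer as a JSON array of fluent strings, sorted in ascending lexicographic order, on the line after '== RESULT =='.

Compute (G \ add) ∪ pre:
  G ∩ del = {}  (empty — regression defined)
  G \ add = {ball_in(b4,rmD), free(left)} \ {ball_in(b4,rmD), free(right)} = {free(left)}
  ∪ pre   = {free(left)} ∪ {carry(b4,right), robot_in(rmD)}
          = {carry(b4,right), free(left), robot_in(rmD)}

== RESULT ==
["carry(b4,right)", "free(left)", "robot_in(rmD)"]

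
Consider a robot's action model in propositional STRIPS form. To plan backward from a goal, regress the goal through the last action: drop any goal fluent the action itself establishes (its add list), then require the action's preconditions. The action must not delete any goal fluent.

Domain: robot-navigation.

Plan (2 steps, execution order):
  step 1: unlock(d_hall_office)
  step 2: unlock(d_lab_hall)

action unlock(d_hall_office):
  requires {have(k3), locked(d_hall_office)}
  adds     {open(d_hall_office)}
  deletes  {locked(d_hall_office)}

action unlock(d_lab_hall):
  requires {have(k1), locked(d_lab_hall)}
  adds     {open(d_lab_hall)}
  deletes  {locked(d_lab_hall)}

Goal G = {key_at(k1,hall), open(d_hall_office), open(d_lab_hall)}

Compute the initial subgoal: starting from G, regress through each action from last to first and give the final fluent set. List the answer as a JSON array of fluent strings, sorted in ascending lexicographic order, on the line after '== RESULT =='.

Work backward from the goal:
  through step 2 (unlock(d_lab_hall)): drop {open(d_lab_hall)}, keep {key_at(k1,hall), open(d_hall_office)}, require {have(k1), locked(d_lab_hall)}
    → {have(k1), key_at(k1,hall), locked(d_lab_hall), open(d_hall_office)}
  through step 1 (unlock(d_hall_office)): drop {open(d_hall_office)}, keep {have(k1), key_at(k1,hall), locked(d_lab_hall)}, require {have(k3), locked(d_hall_office)}
    → {have(k1), have(k3), key_at(k1,hall), locked(d_hall_office), locked(d_lab_hall)}

== RESULT ==
["have(k1)", "have(k3)", "key_at(k1,hall)", "locked(d_hall_office)", "locked(d_lab_hall)"]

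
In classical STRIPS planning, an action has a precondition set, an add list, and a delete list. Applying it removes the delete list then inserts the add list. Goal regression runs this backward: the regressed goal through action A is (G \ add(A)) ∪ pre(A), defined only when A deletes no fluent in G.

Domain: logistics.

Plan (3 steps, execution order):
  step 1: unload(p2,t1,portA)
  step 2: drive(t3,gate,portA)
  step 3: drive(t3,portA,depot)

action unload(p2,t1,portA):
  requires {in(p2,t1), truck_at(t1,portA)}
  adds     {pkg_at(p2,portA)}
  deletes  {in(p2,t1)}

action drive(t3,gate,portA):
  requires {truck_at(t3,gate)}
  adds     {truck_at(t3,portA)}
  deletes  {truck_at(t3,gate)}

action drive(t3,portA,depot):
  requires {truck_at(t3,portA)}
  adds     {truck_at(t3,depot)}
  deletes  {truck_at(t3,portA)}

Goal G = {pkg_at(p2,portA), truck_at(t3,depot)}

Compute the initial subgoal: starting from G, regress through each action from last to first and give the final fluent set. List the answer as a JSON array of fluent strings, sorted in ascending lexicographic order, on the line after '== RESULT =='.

Work backward from the goal:
  through step 3 (drive(t3,portA,depot)): drop {truck_at(t3,depot)}, keep {pkg_at(p2,portA)}, require {truck_at(t3,portA)}
    → {pkg_at(p2,portA), truck_at(t3,portA)}
  through step 2 (drive(t3,gate,portA)): drop {truck_at(t3,portA)}, keep {pkg_at(p2,portA)}, require {truck_at(t3,gate)}
    → {pkg_at(p2,portA), truck_at(t3,gate)}
  through step 1 (unload(p2,t1,portA)): drop {pkg_at(p2,portA)}, keep {truck_at(t3,gate)}, require {in(p2,t1), truck_at(t1,portA)}
    → {in(p2,t1), truck_at(t1,portA), truck_at(t3,gate)}

== RESULT ==
["in(p2,t1)", "truck_at(t1,portA)", "truck_at(t3,gate)"]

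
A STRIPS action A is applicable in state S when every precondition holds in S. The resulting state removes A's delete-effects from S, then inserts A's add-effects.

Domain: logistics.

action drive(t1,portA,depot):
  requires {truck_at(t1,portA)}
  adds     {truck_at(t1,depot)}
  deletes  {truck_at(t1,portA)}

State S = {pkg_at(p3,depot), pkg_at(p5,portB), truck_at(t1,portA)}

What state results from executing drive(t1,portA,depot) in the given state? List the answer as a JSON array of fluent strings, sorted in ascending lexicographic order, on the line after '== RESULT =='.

Compute (S \ del) ∪ add:
  pre ⊆ S: {truck_at(t1,portA)} ⊆ S  — applicable
  S \ del = {pkg_at(p3,depot), pkg_at(p5,portB)}
  ∪ add   = {pkg_at(p3,depot), pkg_at(p5,portB), truck_at(t1,depot)}

== RESULT ==
["pkg_at(p3,depot)", "pkg_at(p5,portB)", "truck_at(t1,depot)"]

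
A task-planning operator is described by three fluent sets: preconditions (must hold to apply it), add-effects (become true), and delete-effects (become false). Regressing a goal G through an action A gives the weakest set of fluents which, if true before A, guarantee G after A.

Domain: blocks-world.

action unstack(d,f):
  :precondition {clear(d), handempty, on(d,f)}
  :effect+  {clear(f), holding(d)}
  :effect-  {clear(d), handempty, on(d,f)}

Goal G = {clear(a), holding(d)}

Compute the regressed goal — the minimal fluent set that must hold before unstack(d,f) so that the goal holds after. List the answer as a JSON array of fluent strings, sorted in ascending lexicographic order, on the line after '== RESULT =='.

Compute (G \ add) ∪ pre:
  G ∩ del = {}  (empty — regression defined)
  G \ add = {clear(a), holding(d)} \ {clear(f), holding(d)} = {clear(a)}
  ∪ pre   = {clear(a)} ∪ {clear(d), handempty, on(d,f)}
          = {clear(a), clear(d), handempty, on(d,f)}

== RESULT ==
["clear(a)", "clear(d)", "handempty", "on(d,f)"]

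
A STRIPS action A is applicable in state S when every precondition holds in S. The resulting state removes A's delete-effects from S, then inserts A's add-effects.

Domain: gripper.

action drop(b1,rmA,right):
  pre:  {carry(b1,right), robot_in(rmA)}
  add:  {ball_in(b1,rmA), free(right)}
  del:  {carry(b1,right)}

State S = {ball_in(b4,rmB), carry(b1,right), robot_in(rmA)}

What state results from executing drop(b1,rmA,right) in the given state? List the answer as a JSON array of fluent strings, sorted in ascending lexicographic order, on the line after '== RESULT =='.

Compute (S \ del) ∪ add:
  pre ⊆ S: {carry(b1,right), robot_in(rmA)} ⊆ S  — applicable
  S \ del = {ball_in(b4,rmB), robot_in(rmA)}
  ∪ add   = {ball_in(b1,rmA), ball_in(b4,rmB), free(right), robot_in(rmA)}

== RESULT ==
["ball_in(b1,rmA)", "ball_in(b4,rmB)", "free(right)", "robot_in(rmA)"]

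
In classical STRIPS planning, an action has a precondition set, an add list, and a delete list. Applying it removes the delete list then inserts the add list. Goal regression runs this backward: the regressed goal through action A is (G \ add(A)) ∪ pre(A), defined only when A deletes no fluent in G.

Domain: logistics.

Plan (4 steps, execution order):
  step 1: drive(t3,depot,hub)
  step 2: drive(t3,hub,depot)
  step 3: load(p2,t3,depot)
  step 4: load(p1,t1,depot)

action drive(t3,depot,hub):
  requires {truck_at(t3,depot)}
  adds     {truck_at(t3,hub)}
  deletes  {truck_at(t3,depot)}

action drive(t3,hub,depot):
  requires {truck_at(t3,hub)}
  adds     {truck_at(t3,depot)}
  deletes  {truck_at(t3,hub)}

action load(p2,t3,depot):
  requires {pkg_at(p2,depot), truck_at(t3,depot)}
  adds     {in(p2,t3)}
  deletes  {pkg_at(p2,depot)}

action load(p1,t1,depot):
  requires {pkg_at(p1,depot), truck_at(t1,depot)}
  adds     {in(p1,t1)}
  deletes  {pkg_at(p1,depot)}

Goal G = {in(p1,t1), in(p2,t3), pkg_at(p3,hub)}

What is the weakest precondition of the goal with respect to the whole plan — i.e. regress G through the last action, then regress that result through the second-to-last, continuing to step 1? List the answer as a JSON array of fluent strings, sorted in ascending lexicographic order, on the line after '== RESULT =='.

Regress step by step:
  through step 4 (load(p1,t1,depot)): drop {in(p1,t1)}, keep {in(p2,t3), pkg_at(p3,hub)}, require {pkg_at(p1,depot), truck_at(t1,depot)}
    → {in(p2,t3), pkg_at(p1,depot), pkg_at(p3,hub), truck_at(t1,depot)}
  through step 3 (load(p2,t3,depot)): drop {in(p2,t3)}, keep {pkg_at(p1,depot), pkg_at(p3,hub), truck_at(t1,depot)}, require {pkg_at(p2,depot), truck_at(t3,depot)}
    → {pkg_at(p1,depot), pkg_at(p2,depot), pkg_at(p3,hub), truck_at(t1,depot), truck_at(t3,depot)}
  through step 2 (drive(t3,hub,depot)): drop {truck_at(t3,depot)}, keep {pkg_at(p1,depot), pkg_at(p2,depot), pkg_at(p3,hub), truck_at(t1,depot)}, require {truck_at(t3,hub)}
    → {pkg_at(p1,depot), pkg_at(p2,depot), pkg_at(p3,hub), truck_at(t1,depot), truck_at(t3,hub)}
  through step 1 (drive(t3,depot,hub)): drop {truck_at(t3,hub)}, keep {pkg_at(p1,depot), pkg_at(p2,depot), pkg_at(p3,hub), truck_at(t1,depot)}, require {truck_at(t3,depot)}
    → {pkg_at(p1,depot), pkg_at(p2,depot), pkg_at(p3,hub), truck_at(t1,depot), truck_at(t3,depot)}

== RESULT ==
["pkg_at(p1,depot)", "pkg_at(p2,depot)", "pkg_at(p3,hub)", "truck_at(t1,depot)", "truck_at(t3,depot)"]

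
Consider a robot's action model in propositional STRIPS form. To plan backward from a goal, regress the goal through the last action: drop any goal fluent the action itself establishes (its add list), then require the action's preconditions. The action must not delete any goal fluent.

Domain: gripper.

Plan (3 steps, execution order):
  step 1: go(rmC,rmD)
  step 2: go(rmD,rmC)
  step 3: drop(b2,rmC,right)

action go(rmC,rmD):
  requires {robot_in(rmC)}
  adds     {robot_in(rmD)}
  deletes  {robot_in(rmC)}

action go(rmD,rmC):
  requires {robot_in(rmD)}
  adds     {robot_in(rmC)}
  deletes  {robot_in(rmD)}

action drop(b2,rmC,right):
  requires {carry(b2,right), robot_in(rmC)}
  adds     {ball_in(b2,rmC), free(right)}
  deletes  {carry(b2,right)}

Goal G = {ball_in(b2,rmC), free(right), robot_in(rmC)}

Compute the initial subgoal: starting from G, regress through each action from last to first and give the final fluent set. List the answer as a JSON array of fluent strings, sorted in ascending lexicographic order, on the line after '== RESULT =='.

Work backward from the goal:
  through step 3 (drop(b2,rmC,right)): drop {ball_in(b2,rmC), free(right)}, keep {robot_in(rmC)}, require {carry(b2,right), robot_in(rmC)}
    → {carry(b2,right), robot_in(rmC)}
  through step 2 (go(rmD,rmC)): drop {robot_in(rmC)}, keep {carry(b2,right)}, require {robot_in(rmD)}
    → {carry(b2,right), robot_in(rmD)}
  through step 1 (go(rmC,rmD)): drop {robot_in(rmD)}, keep {carry(b2,right)}, require {robot_in(rmC)}
    → {carry(b2,right), robot_in(rmC)}

== RESULT ==
["carry(b2,right)", "robot_in(rmC)"]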